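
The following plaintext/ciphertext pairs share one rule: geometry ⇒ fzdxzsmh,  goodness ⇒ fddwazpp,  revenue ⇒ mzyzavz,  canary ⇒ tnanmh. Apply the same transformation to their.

sizlm

Treating letters as 0–25, the rule is x ↦ 3x + 13 (mod 26).
For their: t(19)→3·19+13≡18=s; h(7)→3·7+13≡8=i; e(4)→3·4+13≡25=z; i(8)→3·8+13≡11=l; r(17)→3·17+13≡12=m (all mod 26).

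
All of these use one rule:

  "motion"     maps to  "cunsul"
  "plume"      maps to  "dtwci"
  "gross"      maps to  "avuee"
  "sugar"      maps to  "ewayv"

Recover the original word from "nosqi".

twice

m(12)→c(2) and o(14)→u(20) fit y≡9x+24 (mod 26); the inverse of 9 mod 26 is 3. This is an affine cipher: with a=0,…,z=25, each position x becomes (9x+24) mod 26.
Decoding nosqi: n(13)→3·(13−24)≡19=t; o(14)→3·(14−24)≡22=w; s(18)→3·(18−24)≡8=i; q(16)→3·(16−24)≡2=c; i(8)→3·(8−24)≡4=e (all mod 26).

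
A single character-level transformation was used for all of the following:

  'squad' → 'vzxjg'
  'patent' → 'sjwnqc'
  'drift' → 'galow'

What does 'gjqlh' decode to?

Shifts by position in squad: pos 0: s→v (+3), pos 1: q→z (+9), pos 2: u→x (+3), pos 3: a→j (+9) — repeating every 2. The shifts repeat in a cycle of length 2: positions 0,1,… shift by +3, +9, then the pattern repeats.
Decoding gjqlh: g−3=d, j−9=a, q−3=n, l−9=c, h−3=e.

dance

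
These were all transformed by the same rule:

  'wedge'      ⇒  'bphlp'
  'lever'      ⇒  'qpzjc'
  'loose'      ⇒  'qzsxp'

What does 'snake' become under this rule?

xyepp

Shifts by position in wedge: pos 0: w→b (+5), pos 1: e→p (+11), pos 2: d→h (+4), pos 3: g→l (+5), pos 4: e→p (+11) — repeating every 3. A repeating key of period 3 is used — shifts +5, +11, +4 over and over.
On snake: s+5=x, n+11=y, a+4=e, k+5=p, e+11=p.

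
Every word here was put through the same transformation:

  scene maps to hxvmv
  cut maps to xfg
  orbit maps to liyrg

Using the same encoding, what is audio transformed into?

zfwrl

Each pair mirrors across the alphabet (s↔h, c↔x, e↔v): positions sum to 25. Each letter is replaced by its mirror in the alphabet: a↔z, b↔y, c↔x, and so on (the Atbash cipher).
On audio: a↔z, u↔f, d↔w, i↔r, o↔l.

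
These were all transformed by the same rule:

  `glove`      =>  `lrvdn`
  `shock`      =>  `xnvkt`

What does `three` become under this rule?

In glove: g→l is +5, l→r is +6, o→v is +7, v→d is +8 — the shift increases by 1 each position. Each letter shifts forward by (position + 5), i.e. 5, 6, 7, … — the shift grows by one for each successive letter.
For three: t+5=y, h+6=n, r+7=y, e+8=m, e+9=n.

ynymn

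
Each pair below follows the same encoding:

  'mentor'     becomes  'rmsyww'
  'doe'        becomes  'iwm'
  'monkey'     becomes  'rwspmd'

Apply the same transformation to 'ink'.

qsp

The shift depends on letter class: consonant m→r is +5, but vowel e→m is +8. Vowels shift forward by 8 and consonants shift forward by 5.
On ink: i(vowel)+8=q, n(cons)+5=s, k(cons)+5=p.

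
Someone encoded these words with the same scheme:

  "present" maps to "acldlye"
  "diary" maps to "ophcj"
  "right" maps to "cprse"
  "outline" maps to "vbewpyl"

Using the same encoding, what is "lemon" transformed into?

wlxvy

The shift depends on letter class: consonant p→a is +11, but vowel e→l is +7. Vowels shift forward by 7 and consonants shift forward by 11.
For lemon: l(cons)+11=w, e(vowel)+7=l, m(cons)+11=x, o(vowel)+7=v, n(cons)+11=y.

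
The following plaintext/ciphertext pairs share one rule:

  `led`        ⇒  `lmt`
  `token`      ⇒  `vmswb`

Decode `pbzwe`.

worth

Read the word backwards and shift each letter +8.
Undoing it on pbzwe: shift back: p−8=h, b−8=t, z−8=r, w−8=o, e−8=w → htrow; then reverse → worth.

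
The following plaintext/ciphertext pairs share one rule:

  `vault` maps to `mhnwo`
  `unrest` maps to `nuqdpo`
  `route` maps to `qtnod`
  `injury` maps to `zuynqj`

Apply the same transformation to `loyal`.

v(21)→m(12) and a(0)→h(7) fit y≡25x+7 (mod 26); the inverse of 25 mod 26 is 25. Treating letters as 0–25, the rule is x ↦ 25x + 7 (mod 26).
Applying it to loyal: l(11)→25·11+7≡22=w; o(14)→25·14+7≡19=t; y(24)→25·24+7≡9=j; a(0)→25·0+7≡7=h; l(11)→25·11+7≡22=w (all mod 26).

wtjhw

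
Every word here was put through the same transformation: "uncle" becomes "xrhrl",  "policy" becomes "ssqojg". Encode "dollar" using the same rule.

gsqrhz

In uncle: u→x is +3, n→r is +4, c→h is +5, l→r is +6 — the shift increases by 1 each position. Each letter shifts forward by (position + 3), i.e. 3, 4, 5, … — the shift grows by one for each successive letter.
On dollar: d+3=g, o+4=s, l+5=q, l+6=r, a+7=h, r+8=z.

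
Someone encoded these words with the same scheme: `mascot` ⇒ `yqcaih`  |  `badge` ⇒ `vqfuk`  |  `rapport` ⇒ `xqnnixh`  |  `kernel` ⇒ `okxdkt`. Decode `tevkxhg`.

m(12)→y(24) and a(0)→q(16) fit y≡5x+16 (mod 26); the inverse of 5 mod 26 is 21. This is an affine cipher: with a=0,…,z=25, each position x becomes (5x+16) mod 26.
Reversing it on tevkxhg: t(19)→21·(19−16)≡11=l; e(4)→21·(4−16)≡8=i; v(21)→21·(21−16)≡1=b; k(10)→21·(10−16)≡4=e; x(23)→21·(23−16)≡17=r; h(7)→21·(7−16)≡19=t; g(6)→21·(6−16)≡24=y (all mod 26).

liberty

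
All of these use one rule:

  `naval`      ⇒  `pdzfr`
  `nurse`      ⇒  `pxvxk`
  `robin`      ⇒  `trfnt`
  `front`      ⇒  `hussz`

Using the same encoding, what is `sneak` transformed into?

uqifq

Each letter shifts forward by (position + 2), i.e. 2, 3, 4, … — the shift grows by one for each successive letter.
For sneak: s+2=u, n+3=q, e+4=i, a+5=f, k+6=q.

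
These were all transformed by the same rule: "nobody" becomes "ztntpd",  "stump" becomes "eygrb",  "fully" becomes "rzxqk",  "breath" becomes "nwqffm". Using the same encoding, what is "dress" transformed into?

It's a Vigenère-style cipher with numeric key [12,5]: position i shifts by key[i mod 2].
Applying it to dress: d+12=p, r+5=w, e+12=q, s+5=x, s+12=e.

pwqxe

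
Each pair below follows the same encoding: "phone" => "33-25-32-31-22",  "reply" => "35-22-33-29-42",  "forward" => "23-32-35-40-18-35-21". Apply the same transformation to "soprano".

p is letter #16 and maps to 33: an offset of 17. Letters become their 1-based position plus 17 (so a→18, b→19, …).
Applying it to soprano: s=19→36, o=15→32, p=16→33, r=18→35, a=1→18, n=14→31, o=15→32.

36-32-33-35-18-31-32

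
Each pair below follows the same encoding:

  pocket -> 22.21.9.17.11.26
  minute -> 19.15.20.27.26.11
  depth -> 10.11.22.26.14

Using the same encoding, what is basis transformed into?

8.7.25.15.25

p is letter #16 and maps to 22: an offset of 6. The number is (letter's place in the alphabet, a=1) + 6.
On basis: b=2→8, a=1→7, s=19→25, i=9→15, s=19→25.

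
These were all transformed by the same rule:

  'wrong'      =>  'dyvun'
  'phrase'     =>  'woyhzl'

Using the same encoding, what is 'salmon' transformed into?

zhstvu

Compare letters: w→d is +7, r→y is +7, o→v is +7 — a constant shift. It's a constant shift of +7 (ROT7).
On salmon: s+7=z, a+7=h, l+7=s, m+7=t, o+7=v, n+7=u.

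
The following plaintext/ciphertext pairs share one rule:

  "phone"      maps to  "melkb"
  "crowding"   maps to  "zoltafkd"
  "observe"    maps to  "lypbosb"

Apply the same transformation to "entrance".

bkqoxkzb

Compare letters: p→m is +23, h→e is +23, o→l is +23 — a constant shift. Every letter moves 23 places later in the alphabet, wrapping around z→a.
Applying it to entrance: e+23=b, n+23=k, t+23=q, r+23=o, a+23=x, n+23=k, c+23=z, e+23=b.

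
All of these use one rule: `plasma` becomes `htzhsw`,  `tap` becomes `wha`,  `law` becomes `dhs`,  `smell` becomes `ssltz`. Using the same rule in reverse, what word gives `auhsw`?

The output letters match the input read backwards, each shifted +7: plasma reversed is amsalp. Read the word backwards and shift each letter +7.
Decoding auhsw: shift back: a−7=t, u−7=n, h−7=a, s−7=l, w−7=p → tnalp; then reverse → plant.

plant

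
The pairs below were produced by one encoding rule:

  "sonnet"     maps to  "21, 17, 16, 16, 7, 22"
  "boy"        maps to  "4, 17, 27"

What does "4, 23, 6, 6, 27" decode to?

s is letter #19 and maps to 21: an offset of 2. Each letter is replaced by its alphabet position (a=1..z=26) + 2.
Decoding 4, 23, 6, 6, 27: 4→(4−2)÷1=2=b, 23→(23−2)÷1=21=u, 6→(6−2)÷1=4=d, 6→(6−2)÷1=4=d, 27→(27−2)÷1=25=y.

buddy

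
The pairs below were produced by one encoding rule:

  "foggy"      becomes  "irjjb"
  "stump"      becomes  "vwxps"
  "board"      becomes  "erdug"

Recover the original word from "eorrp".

It's a constant shift of +3 (ROT3).
Undoing it on eorrp: e−3=b, o−3=l, r−3=o, r−3=o, p−3=m.

bloom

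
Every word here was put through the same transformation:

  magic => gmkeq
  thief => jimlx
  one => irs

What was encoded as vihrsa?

The output letters match the input read backwards, each shifted +4: magic reversed is cigam. Two steps: reverse the string, then apply a Caesar shift of +4.
Decoding vihrsa: shift back: v−4=r, i−4=e, h−4=d, r−4=n, s−4=o, a−4=w → rednow; then reverse → wonder.

wonder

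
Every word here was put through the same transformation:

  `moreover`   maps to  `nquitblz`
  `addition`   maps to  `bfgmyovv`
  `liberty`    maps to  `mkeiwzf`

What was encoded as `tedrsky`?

The shift increases by 1 at each position, starting from +1: 1, 2, 3, ….
Reversing it on tedrsky: t−1=s, e−2=c, d−3=a, r−4=n, s−5=n, k−6=e, y−7=r.

scanner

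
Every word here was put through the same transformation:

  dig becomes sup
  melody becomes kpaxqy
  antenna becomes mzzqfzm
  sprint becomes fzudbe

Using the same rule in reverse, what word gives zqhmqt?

heaven

The word is reversed, then every letter is shifted forward by 12.
Decoding zqhmqt: shift back: z−12=n, q−12=e, h−12=v, m−12=a, q−12=e, t−12=h → nevaeh; then reverse → heaven.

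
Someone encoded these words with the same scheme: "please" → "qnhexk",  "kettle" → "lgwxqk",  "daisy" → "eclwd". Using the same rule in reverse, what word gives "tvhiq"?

steel

In please: p→q is +1, l→n is +2, e→h is +3, a→e is +4 — the shift increases by 1 each position. The shift increases by 1 at each position, starting from +1: 1, 2, 3, ….
Reversing it on tvhiq: t−1=s, v−2=t, h−3=e, i−4=e, q−5=l.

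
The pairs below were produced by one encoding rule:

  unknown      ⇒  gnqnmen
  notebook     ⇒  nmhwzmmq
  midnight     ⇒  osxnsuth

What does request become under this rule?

jwkgwih

This is an affine cipher: with a=0,…,z=25, each position x becomes (25x+0) mod 26.
For request: r(17)→25·17+0≡9=j; e(4)→25·4+0≡22=w; q(16)→25·16+0≡10=k; u(20)→25·20+0≡6=g; e(4)→25·4+0≡22=w; s(18)→25·18+0≡8=i; t(19)→25·19+0≡7=h (all mod 26).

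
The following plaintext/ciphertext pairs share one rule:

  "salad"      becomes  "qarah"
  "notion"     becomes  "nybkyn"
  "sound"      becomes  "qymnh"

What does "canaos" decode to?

s(18)→q(16) and a(0)→a(0) fit y≡11x+0 (mod 26); the inverse of 11 mod 26 is 19. Each letter's alphabet position (a=0..z=25) is mapped through 11·x+0 mod 26 — an affine cipher.
Reversing it on canaos: c(2)→19·(2−0)≡12=m; a(0)→19·(0−0)≡0=a; n(13)→19·(13−0)≡13=n; a(0)→19·(0−0)≡0=a; o(14)→19·(14−0)≡6=g; s(18)→19·(18−0)≡4=e (all mod 26).

manage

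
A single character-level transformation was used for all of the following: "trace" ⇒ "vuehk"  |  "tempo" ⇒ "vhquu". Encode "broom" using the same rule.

dusts

The shift increases by 1 at each position, starting from +2: 2, 3, 4, ….
Applying it to broom: b+2=d, r+3=u, o+4=s, o+5=t, m+6=s.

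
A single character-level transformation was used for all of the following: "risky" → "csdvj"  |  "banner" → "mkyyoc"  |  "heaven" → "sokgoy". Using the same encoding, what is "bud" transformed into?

meo

The rule splits by letter class: vowels +10, consonants +11.
Applying it to bud: b(cons)+11=m, u(vowel)+10=e, d(cons)+11=o.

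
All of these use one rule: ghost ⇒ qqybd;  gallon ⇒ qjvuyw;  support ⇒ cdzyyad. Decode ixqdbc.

yogurt

Shifts by position in ghost: pos 0: g→q (+10), pos 1: h→q (+9), pos 2: o→y (+10), pos 3: s→b (+9) — repeating every 2. It's a Vigenère-style cipher with numeric key [10,9]: position i shifts by key[i mod 2].
Decoding ixqdbc: i−10=y, x−9=o, q−10=g, d−9=u, b−10=r, c−9=t.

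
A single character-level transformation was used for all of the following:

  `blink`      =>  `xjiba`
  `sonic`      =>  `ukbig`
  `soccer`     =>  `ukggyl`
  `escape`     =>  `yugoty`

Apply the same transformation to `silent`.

uijybd

Treating letters as 0–25, the rule is x ↦ 9x + 14 (mod 26).
Applying it to silent: s(18)→9·18+14≡20=u; i(8)→9·8+14≡8=i; l(11)→9·11+14≡9=j; e(4)→9·4+14≡24=y; n(13)→9·13+14≡1=b; t(19)→9·19+14≡3=d (all mod 26).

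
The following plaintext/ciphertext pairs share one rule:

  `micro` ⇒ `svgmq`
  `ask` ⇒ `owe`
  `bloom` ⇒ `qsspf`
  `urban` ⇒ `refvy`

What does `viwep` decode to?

laser

The output letters match the input read backwards, each shifted +4: micro reversed is orcim. The word is reversed, then every letter is shifted forward by 4.
Reversing it on viwep: shift back: v−4=r, i−4=e, w−4=s, e−4=a, p−4=l → resal; then reverse → laser.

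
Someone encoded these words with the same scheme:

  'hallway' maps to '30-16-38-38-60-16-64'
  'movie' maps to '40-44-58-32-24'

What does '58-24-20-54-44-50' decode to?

h(#8)→30 and a(#1)→16: differences scale by 2, so n = 2·pos + 14. Each letter becomes 2×(its alphabet position, a=1..z=26) + 14.
Reversing it on 58-24-20-54-44-50: 58→(58−14)÷2=22=v, 24→(24−14)÷2=5=e, 20→(20−14)÷2=3=c, 54→(54−14)÷2=20=t, 44→(44−14)÷2=15=o, 50→(50−14)÷2=18=r.

vector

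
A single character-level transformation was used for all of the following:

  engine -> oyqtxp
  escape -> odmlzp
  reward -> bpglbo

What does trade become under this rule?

Shifts by position in engine: pos 0: e→o (+10), pos 1: n→y (+11), pos 2: g→q (+10), pos 3: i→t (+11) — repeating every 2. It's a Vigenère-style cipher with numeric key [10,11]: position i shifts by key[i mod 2].
On trade: t+10=d, r+11=c, a+10=k, d+11=o, e+10=o.

dckoo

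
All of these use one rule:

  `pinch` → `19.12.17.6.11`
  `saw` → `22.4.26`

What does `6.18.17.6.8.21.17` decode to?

p is letter #16 and maps to 19: an offset of 3. The number is (letter's place in the alphabet, a=1) + 3.
Decoding 6.18.17.6.8.21.17: 6→(6−3)÷1=3=c, 18→(18−3)÷1=15=o, 17→(17−3)÷1=14=n, 6→(6−3)÷1=3=c, 8→(8−3)÷1=5=e, 21→(21−3)÷1=18=r, 17→(17−3)÷1=14=n.

concern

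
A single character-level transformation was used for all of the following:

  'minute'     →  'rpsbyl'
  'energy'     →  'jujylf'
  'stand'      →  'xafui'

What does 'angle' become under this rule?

fulsj

Shifts by position in minute: pos 0: m→r (+5), pos 1: i→p (+7), pos 2: n→s (+5), pos 3: u→b (+7) — repeating every 2. The shifts repeat in a cycle of length 2: positions 0,1,… shift by +5, +7, then the pattern repeats.
Applying it to angle: a+5=f, n+7=u, g+5=l, l+7=s, e+5=j.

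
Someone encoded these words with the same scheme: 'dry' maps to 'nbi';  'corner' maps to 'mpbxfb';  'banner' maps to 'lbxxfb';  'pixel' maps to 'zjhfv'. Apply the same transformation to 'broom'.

lbppw

Vowels shift forward by 1 and consonants shift forward by 10.
Applying it to broom: b(cons)+10=l, r(cons)+10=b, o(vowel)+1=p, o(vowel)+1=p, m(cons)+10=w.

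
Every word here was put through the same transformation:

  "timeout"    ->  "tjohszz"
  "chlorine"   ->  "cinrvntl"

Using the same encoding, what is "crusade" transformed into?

cswveik

In timeout: t→t is +0, i→j is +1, m→o is +2, e→h is +3 — the shift increases by 1 each position. Each letter shifts forward by its position index (0, 1, 2, …) — the shift grows by one for each successive letter.
On crusade: c+0=c, r+1=s, u+2=w, s+3=v, a+4=e, d+5=i, e+6=k.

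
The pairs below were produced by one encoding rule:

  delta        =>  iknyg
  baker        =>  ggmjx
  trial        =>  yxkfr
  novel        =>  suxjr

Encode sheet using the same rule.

xngjz

Shifts by position in delta: pos 0: d→i (+5), pos 1: e→k (+6), pos 2: l→n (+2), pos 3: t→y (+5), pos 4: a→g (+6) — repeating every 3. It's a Vigenère-style cipher with numeric key [5,6,2]: position i shifts by key[i mod 3].
Applying it to sheet: s+5=x, h+6=n, e+2=g, e+5=j, t+6=z.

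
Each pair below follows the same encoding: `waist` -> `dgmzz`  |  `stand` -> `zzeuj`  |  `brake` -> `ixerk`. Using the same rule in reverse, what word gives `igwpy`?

basis

Shifts by position in waist: pos 0: w→d (+7), pos 1: a→g (+6), pos 2: i→m (+4), pos 3: s→z (+7), pos 4: t→z (+6) — repeating every 3. The shifts repeat in a cycle of length 3: positions 0,1,… shift by +7, +6, +4, then the pattern repeats.
Reversing it on igwpy: i−7=b, g−6=a, w−4=s, p−7=i, y−6=s.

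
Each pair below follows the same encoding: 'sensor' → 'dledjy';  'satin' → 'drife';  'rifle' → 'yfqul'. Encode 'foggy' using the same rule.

s(18)→d(3) and e(4)→l(11) fit y≡5x+17 (mod 26); the inverse of 5 mod 26 is 21. This is an affine cipher: with a=0,…,z=25, each position x becomes (5x+17) mod 26.
Applying it to foggy: f(5)→5·5+17≡16=q; o(14)→5·14+17≡9=j; g(6)→5·6+17≡21=v; g(6)→5·6+17≡21=v; y(24)→5·24+17≡7=h (all mod 26).

qjvvh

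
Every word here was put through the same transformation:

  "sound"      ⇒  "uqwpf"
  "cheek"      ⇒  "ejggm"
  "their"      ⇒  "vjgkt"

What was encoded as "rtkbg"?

prize

Compare letters: s→u is +2, o→q is +2, u→w is +2 — a constant shift. This is a Caesar cipher with shift 2.
Undoing it on rtkbg: r−2=p, t−2=r, k−2=i, b−2=z, g−2=e.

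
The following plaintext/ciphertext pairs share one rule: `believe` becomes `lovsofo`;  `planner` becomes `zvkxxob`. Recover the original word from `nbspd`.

drift

Every letter moves 10 places later in the alphabet, wrapping around z→a.
Undoing it on nbspd: n−10=d, b−10=r, s−10=i, p−10=f, d−10=t.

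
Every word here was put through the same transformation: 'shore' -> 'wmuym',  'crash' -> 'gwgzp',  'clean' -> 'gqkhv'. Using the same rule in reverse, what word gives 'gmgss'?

chalk

Each letter shifts forward by (position + 4), i.e. 4, 5, 6, … — the shift grows by one for each successive letter.
Reversing it on gmgss: g−4=c, m−5=h, g−6=a, s−7=l, s−8=k.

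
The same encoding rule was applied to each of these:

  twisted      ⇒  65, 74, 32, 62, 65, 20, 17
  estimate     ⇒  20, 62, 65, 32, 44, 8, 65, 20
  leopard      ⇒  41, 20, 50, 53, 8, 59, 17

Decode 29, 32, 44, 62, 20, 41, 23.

t(#20)→65 and w(#23)→74: differences scale by 3, so n = 3·pos + 5. Each letter becomes 3×(its alphabet position, a=1..z=26) + 5.
Decoding 29, 32, 44, 62, 20, 41, 23: 29→(29−5)÷3=8=h, 32→(32−5)÷3=9=i, 44→(44−5)÷3=13=m, 62→(62−5)÷3=19=s, 20→(20−5)÷3=5=e, 41→(41−5)÷3=12=l, 23→(23−5)÷3=6=f.

himself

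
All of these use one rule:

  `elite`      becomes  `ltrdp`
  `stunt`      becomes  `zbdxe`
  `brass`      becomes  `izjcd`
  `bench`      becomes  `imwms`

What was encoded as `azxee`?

In elite: e→l is +7, l→t is +8, i→r is +9, t→d is +10 — the shift increases by 1 each position. Letter i (0-indexed) is shifted by i+7, so successive shifts are 7, 8, 9, ….
Reversing it on azxee: a−7=t, z−8=r, x−9=o, e−10=u, e−11=t.

trout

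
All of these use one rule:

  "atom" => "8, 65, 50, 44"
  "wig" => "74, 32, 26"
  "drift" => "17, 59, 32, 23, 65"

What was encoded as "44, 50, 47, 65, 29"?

a(#1)→8 and t(#20)→65: differences scale by 3, so n = 3·pos + 5. The formula is n = 3×(alphabet index, a=1) + 5.
Decoding 44, 50, 47, 65, 29: 44→(44−5)÷3=13=m, 50→(50−5)÷3=15=o, 47→(47−5)÷3=14=n, 65→(65−5)÷3=20=t, 29→(29−5)÷3=8=h.

month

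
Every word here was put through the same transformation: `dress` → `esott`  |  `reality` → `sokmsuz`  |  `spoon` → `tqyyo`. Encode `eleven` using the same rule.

omowoo

The shift depends on letter class: consonant d→e is +1, but vowel e→o is +10. Vowels shift forward by 10 and consonants shift forward by 1.
On eleven: e(vowel)+10=o, l(cons)+1=m, e(vowel)+10=o, v(cons)+1=w, e(vowel)+10=o, n(cons)+1=o.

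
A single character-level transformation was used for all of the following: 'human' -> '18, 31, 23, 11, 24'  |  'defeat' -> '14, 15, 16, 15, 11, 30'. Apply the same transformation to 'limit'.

h is letter #8 and maps to 18: an offset of 10. Each letter is replaced by its alphabet position (a=1..z=26) + 10.
For limit: l=12→22, i=9→19, m=13→23, i=9→19, t=20→30.

22, 19, 23, 19, 30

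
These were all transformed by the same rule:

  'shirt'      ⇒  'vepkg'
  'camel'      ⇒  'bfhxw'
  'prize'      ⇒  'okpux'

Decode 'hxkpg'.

s(18)→v(21) and h(7)→e(4) fit y≡11x+5 (mod 26); the inverse of 11 mod 26 is 19. Treating letters as 0–25, the rule is x ↦ 11x + 5 (mod 26).
Undoing it on hxkpg: h(7)→19·(7−5)≡12=m; x(23)→19·(23−5)≡4=e; k(10)→19·(10−5)≡17=r; p(15)→19·(15−5)≡8=i; g(6)→19·(6−5)≡19=t (all mod 26).

merit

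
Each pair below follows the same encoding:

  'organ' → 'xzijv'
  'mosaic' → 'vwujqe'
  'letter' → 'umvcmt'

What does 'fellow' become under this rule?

omnuwy

Shifts by position in organ: pos 0: o→x (+9), pos 1: r→z (+8), pos 2: g→i (+2), pos 3: a→j (+9), pos 4: n→v (+8) — repeating every 3. The shifts repeat in a cycle of length 3: positions 0,1,… shift by +9, +8, +2, then the pattern repeats.
Applying it to fellow: f+9=o, e+8=m, l+2=n, l+9=u, o+8=w, w+2=y.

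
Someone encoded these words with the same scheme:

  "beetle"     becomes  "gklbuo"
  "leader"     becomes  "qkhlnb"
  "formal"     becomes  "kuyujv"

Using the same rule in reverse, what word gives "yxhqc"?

In beetle: b→g is +5, e→k is +6, e→l is +7, t→b is +8 — the shift increases by 1 each position. The shift increases by 1 at each position, starting from +5: 5, 6, 7, ….
Reversing it on yxhqc: y−5=t, x−6=r, h−7=a, q−8=i, c−9=t.

trait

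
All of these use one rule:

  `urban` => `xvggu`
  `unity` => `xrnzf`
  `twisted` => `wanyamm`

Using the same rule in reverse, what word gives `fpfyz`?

In urban: u→x is +3, r→v is +4, b→g is +5, a→g is +6 — the shift increases by 1 each position. Letter i (0-indexed) is shifted by i+3, so successive shifts are 3, 4, 5, ….
Undoing it on fpfyz: f−3=c, p−4=l, f−5=a, y−6=s, z−7=s.

class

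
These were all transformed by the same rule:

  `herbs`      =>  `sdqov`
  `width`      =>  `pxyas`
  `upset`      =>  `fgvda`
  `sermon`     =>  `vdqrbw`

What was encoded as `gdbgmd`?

people

This is an affine cipher: with a=0,…,z=25, each position x becomes (5x+9) mod 26.
Decoding gdbgmd: g(6)→21·(6−9)≡15=p; d(3)→21·(3−9)≡4=e; b(1)→21·(1−9)≡14=o; g(6)→21·(6−9)≡15=p; m(12)→21·(12−9)≡11=l; d(3)→21·(3−9)≡4=e (all mod 26).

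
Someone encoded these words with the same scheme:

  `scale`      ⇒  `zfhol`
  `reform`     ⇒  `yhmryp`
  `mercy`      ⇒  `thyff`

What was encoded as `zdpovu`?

sailor

The shifts repeat in a cycle of length 2: positions 0,1,… shift by +7, +3, then the pattern repeats.
Undoing it on zdpovu: z−7=s, d−3=a, p−7=i, o−3=l, v−7=o, u−3=r.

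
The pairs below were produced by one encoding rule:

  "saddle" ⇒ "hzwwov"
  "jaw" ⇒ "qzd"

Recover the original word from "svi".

Each pair mirrors across the alphabet (s↔h, a↔z, d↔w): positions sum to 25. Each letter is replaced by its mirror in the alphabet: a↔z, b↔y, c↔x, and so on (the Atbash cipher).
Reversing it on svi: s↔h, v↔e, i↔r.

her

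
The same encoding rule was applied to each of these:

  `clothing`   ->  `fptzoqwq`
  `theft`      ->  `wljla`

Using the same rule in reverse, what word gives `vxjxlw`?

stereo

Each letter shifts forward by (position + 3), i.e. 3, 4, 5, … — the shift grows by one for each successive letter.
Reversing it on vxjxlw: v−3=s, x−4=t, j−5=e, x−6=r, l−7=e, w−8=o.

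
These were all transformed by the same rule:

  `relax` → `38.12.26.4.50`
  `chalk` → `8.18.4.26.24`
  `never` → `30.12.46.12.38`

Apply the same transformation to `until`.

44.30.42.20.26

The formula is n = 2×(alphabet index, a=1) + 2.
Applying it to until: u=21→44, n=14→30, t=20→42, i=9→20, l=12→26.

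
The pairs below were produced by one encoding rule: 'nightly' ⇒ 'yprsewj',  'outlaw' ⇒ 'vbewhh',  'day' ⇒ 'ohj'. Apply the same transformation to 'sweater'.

dhlhelc

The shift depends on letter class: consonant n→y is +11, but vowel i→p is +7. Vowels shift forward by 7 and consonants shift forward by 11.
Applying it to sweater: s(cons)+11=d, w(cons)+11=h, e(vowel)+7=l, a(vowel)+7=h, t(cons)+11=e, e(vowel)+7=l, r(cons)+11=c.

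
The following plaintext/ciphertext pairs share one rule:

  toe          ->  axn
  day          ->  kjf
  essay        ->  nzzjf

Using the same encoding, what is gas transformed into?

Vowels shift forward by 9 and consonants shift forward by 7.
On gas: g(cons)+7=n, a(vowel)+9=j, s(cons)+7=z.

njz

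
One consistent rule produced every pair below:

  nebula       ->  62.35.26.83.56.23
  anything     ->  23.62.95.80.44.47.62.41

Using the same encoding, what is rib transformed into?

n(#14)→62 and e(#5)→35: differences scale by 3, so n = 3·pos + 20. Each letter becomes 3×(its alphabet position, a=1..z=26) + 20.
On rib: r=18→74, i=9→47, b=2→26.

74.47.26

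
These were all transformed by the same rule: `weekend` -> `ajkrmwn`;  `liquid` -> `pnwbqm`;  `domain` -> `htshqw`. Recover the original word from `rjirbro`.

Letter i (0-indexed) is shifted by i+4, so successive shifts are 4, 5, 6, ….
Reversing it on rjirbro: r−4=n, j−5=e, i−6=c, r−7=k, b−8=t, r−9=i, o−10=e.

necktie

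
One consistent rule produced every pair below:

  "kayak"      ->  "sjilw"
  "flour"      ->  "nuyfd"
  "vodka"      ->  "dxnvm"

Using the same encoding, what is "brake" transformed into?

jakvq

In kayak: k→s is +8, a→j is +9, y→i is +10, a→l is +11 — the shift increases by 1 each position. Letter i (0-indexed) is shifted by i+8, so successive shifts are 8, 9, 10, ….
Applying it to brake: b+8=j, r+9=a, a+10=k, k+11=v, e+12=q.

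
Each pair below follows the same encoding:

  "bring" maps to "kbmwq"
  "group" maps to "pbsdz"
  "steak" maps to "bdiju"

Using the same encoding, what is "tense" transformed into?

corbo

A repeating key of period 3 is used — shifts +9, +10, +4 over and over.
Applying it to tense: t+9=c, e+10=o, n+4=r, s+9=b, e+10=o.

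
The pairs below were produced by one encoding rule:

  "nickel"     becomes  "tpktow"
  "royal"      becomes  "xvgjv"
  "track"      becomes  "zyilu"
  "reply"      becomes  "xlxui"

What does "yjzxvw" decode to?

In nickel: n→t is +6, i→p is +7, c→k is +8, k→t is +9 — the shift increases by 1 each position. The shift increases by 1 at each position, starting from +6: 6, 7, 8, ….
Reversing it on yjzxvw: y−6=s, j−7=c, z−8=r, x−9=o, v−10=l, w−11=l.

scroll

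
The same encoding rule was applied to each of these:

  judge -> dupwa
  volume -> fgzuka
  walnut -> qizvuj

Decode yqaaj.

sweet

j(9)→d(3) and u(20)→u(20) fit y≡11x+8 (mod 26); the inverse of 11 mod 26 is 19. Each letter's alphabet position (a=0..z=25) is mapped through 11·x+8 mod 26 — an affine cipher.
Undoing it on yqaaj: y(24)→19·(24−8)≡18=s; q(16)→19·(16−8)≡22=w; a(0)→19·(0−8)≡4=e; a(0)→19·(0−8)≡4=e; j(9)→19·(9−8)≡19=t (all mod 26).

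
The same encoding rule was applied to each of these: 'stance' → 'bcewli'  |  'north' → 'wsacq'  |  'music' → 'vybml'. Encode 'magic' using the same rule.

The shift depends on letter class: consonant s→b is +9, but vowel a→e is +4. The rule splits by letter class: vowels +4, consonants +9.
For magic: m(cons)+9=v, a(vowel)+4=e, g(cons)+9=p, i(vowel)+4=m, c(cons)+9=l.

vepml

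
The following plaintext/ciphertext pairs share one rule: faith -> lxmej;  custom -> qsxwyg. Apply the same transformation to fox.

bsj

The word is reversed, then every letter is shifted forward by 4.
Applying it to fox: reverse → xof; then shift: x+4=b, o+4=s, f+4=j.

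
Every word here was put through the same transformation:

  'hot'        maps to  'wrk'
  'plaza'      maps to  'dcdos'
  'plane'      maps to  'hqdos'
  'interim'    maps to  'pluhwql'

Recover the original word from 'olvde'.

basil

The output letters match the input read backwards, each shifted +3: hot reversed is toh. Two steps: reverse the string, then apply a Caesar shift of +3.
Undoing it on olvde: shift back: o−3=l, l−3=i, v−3=s, d−3=a, e−3=b → lisab; then reverse → basil.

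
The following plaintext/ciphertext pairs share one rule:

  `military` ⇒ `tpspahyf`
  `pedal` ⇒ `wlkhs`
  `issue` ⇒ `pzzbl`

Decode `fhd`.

yaw

Every letter moves 7 places later in the alphabet, wrapping around z→a.
Decoding fhd: f−7=y, h−7=a, d−7=w.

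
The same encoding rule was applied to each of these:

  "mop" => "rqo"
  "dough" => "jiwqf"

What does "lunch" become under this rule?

jepwn

Two steps: reverse the string, then apply a Caesar shift of +2.
For lunch: reverse → hcnul; then shift: h+2=j, c+2=e, n+2=p, u+2=w, l+2=n.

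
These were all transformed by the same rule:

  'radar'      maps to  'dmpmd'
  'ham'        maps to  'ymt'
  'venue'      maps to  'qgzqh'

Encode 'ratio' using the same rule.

The output letters match the input read backwards, each shifted +12: radar reversed is radar. Read the word backwards and shift each letter +12.
On ratio: reverse → oitar; then shift: o+12=a, i+12=u, t+12=f, a+12=m, r+12=d.

aufmd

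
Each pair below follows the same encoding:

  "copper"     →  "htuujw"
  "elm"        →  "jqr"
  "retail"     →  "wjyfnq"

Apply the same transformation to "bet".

gjy

Compare letters: c→h is +5, o→t is +5, p→u is +5 — a constant shift. This is a Caesar cipher with shift 5.
On bet: b+5=g, e+5=j, t+5=y.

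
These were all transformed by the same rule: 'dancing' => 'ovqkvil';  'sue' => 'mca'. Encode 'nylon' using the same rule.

The output letters match the input read backwards, each shifted +8: dancing reversed is gnicnad. The word is reversed, then every letter is shifted forward by 8.
For nylon: reverse → nolyn; then shift: n+8=v, o+8=w, l+8=t, y+8=g, n+8=v.

vwtgv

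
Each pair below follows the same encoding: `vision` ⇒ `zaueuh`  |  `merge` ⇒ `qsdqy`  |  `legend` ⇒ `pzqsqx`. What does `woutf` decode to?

thick

The output letters match the input read backwards, each shifted +12: vision reversed is noisiv. The word is reversed, then every letter is shifted forward by 12.
Decoding woutf: shift back: w−12=k, o−12=c, u−12=i, t−12=h, f−12=t → kciht; then reverse → thick.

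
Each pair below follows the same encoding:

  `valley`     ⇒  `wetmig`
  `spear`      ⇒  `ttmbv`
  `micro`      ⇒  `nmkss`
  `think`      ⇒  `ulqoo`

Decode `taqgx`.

swift

Shifts by position in valley: pos 0: v→w (+1), pos 1: a→e (+4), pos 2: l→t (+8), pos 3: l→m (+1), pos 4: e→i (+4), pos 5: y→g (+8) — repeating every 3. A repeating key of period 3 is used — shifts +1, +4, +8 over and over.
Undoing it on taqgx: t−1=s, a−4=w, q−8=i, g−1=f, x−4=t.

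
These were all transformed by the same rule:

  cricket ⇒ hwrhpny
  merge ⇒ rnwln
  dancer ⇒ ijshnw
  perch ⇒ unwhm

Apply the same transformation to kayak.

pjdjp

The shift depends on letter class: consonant c→h is +5, but vowel i→r is +9. The rule splits by letter class: vowels +9, consonants +5.
Applying it to kayak: k(cons)+5=p, a(vowel)+9=j, y(cons)+5=d, a(vowel)+9=j, k(cons)+5=p.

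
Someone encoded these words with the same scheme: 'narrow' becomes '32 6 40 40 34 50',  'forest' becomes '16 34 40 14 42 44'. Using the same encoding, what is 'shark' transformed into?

n(#14)→32 and a(#1)→6: differences scale by 2, so n = 2·pos + 4. With a=1..z=26, the number is 2·pos + 4.
On shark: s=19→42, h=8→20, a=1→6, r=18→40, k=11→26.

42 20 6 40 26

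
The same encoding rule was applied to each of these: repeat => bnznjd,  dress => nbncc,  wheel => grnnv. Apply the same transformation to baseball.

The shift depends on letter class: consonant r→b is +10, but vowel e→n is +9. Two shifts are in play — +9 for a/e/i/o/u, +10 for every other letter.
Applying it to baseball: b(cons)+10=l, a(vowel)+9=j, s(cons)+10=c, e(vowel)+9=n, b(cons)+10=l, a(vowel)+9=j, l(cons)+10=v, l(cons)+10=v.

ljcnljvv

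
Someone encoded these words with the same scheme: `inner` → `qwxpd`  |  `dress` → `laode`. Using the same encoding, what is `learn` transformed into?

tnkcz

In inner: i→q is +8, n→w is +9, n→x is +10, e→p is +11 — the shift increases by 1 each position. The shift increases by 1 at each position, starting from +8: 8, 9, 10, ….
On learn: l+8=t, e+9=n, a+10=k, r+11=c, n+12=z.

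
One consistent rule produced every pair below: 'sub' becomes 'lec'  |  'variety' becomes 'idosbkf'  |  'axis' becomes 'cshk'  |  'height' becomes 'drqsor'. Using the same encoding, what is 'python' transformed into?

xyrdiz

The word is reversed, then every letter is shifted forward by 10.
On python: reverse → nohtyp; then shift: n+10=x, o+10=y, h+10=r, t+10=d, y+10=i, p+10=z.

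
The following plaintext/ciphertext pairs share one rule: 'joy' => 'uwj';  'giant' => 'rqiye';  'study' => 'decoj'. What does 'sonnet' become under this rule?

dwyyme

The shift depends on letter class: consonant j→u is +11, but vowel o→w is +8. Vowels shift forward by 8 and consonants shift forward by 11.
On sonnet: s(cons)+11=d, o(vowel)+8=w, n(cons)+11=y, n(cons)+11=y, e(vowel)+8=m, t(cons)+11=e.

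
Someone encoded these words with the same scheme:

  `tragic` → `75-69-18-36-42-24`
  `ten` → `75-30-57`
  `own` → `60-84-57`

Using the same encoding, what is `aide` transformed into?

t(#20)→75 and r(#18)→69: differences scale by 3, so n = 3·pos + 15. With a=1..z=26, the number is 3·pos + 15.
For aide: a=1→18, i=9→42, d=4→27, e=5→30.

18-42-27-30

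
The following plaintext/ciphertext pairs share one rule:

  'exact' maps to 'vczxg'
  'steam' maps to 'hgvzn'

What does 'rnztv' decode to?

Each pair mirrors across the alphabet (e↔v, x↔c, a↔z): positions sum to 25. Letters are reflected about the middle of the alphabet (position → 25−position): Atbash.
Reversing it on rnztv: r↔i, n↔m, z↔a, t↔g, v↔e.

image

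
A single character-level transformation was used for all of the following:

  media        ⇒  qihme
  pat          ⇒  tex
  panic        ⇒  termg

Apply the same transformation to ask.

ewo

Compare letters: m→q is +4, e→i is +4, d→h is +4 — a constant shift. This is a Caesar cipher with shift 4.
On ask: a+4=e, s+4=w, k+4=o.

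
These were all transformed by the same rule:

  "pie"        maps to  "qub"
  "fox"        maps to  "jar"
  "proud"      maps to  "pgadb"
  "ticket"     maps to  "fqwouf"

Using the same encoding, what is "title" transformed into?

qxfuf

The output letters match the input read backwards, each shifted +12: pie reversed is eip. The word is reversed, then every letter is shifted forward by 12.
On title: reverse → eltit; then shift: e+12=q, l+12=x, t+12=f, i+12=u, t+12=f.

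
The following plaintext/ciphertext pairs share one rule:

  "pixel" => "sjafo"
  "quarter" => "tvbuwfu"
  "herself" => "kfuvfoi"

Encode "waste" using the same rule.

zbvwf

The shift depends on letter class: consonant p→s is +3, but vowel i→j is +1. Two shifts are in play — +1 for a/e/i/o/u, +3 for every other letter.
On waste: w(cons)+3=z, a(vowel)+1=b, s(cons)+3=v, t(cons)+3=w, e(vowel)+1=f.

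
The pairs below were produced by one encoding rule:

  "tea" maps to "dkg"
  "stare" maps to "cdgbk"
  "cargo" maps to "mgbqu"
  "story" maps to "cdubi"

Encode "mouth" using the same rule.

Two shifts are in play — +6 for a/e/i/o/u, +10 for every other letter.
Applying it to mouth: m(cons)+10=w, o(vowel)+6=u, u(vowel)+6=a, t(cons)+10=d, h(cons)+10=r.

wuadr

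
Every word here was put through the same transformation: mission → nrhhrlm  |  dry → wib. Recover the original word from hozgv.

Each pair mirrors across the alphabet (m↔n, i↔r, s↔h): positions sum to 25. Letters are reflected about the middle of the alphabet (position → 25−position): Atbash.
Decoding hozgv: h↔s, o↔l, z↔a, g↔t, v↔e.

slate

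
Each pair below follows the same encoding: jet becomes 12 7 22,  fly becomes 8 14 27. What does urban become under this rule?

j is letter #10 and maps to 12: an offset of 2. Each letter is replaced by its alphabet position (a=1..z=26) + 2.
On urban: u=21→23, r=18→20, b=2→4, a=1→3, n=14→16.

23 20 4 3 16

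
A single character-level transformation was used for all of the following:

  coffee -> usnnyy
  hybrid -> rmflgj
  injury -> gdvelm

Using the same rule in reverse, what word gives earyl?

usher

c(2)→u(20) and o(14)→s(18) fit y≡15x+16 (mod 26); the inverse of 15 mod 26 is 7. This is an affine cipher: with a=0,…,z=25, each position x becomes (15x+16) mod 26.
Undoing it on earyl: e(4)→7·(4−16)≡20=u; a(0)→7·(0−16)≡18=s; r(17)→7·(17−16)≡7=h; y(24)→7·(24−16)≡4=e; l(11)→7·(11−16)≡17=r (all mod 26).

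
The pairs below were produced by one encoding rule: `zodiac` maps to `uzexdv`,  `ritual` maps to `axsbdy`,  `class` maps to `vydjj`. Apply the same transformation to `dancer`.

edqvna

Each letter's alphabet position (a=0..z=25) is mapped through 9·x+3 mod 26 — an affine cipher.
On dancer: d(3)→9·3+3≡4=e; a(0)→9·0+3≡3=d; n(13)→9·13+3≡16=q; c(2)→9·2+3≡21=v; e(4)→9·4+3≡13=n; r(17)→9·17+3≡0=a (all mod 26).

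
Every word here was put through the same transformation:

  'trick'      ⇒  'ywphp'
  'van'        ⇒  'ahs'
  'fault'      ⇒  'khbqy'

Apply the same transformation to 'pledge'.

uqlill

Vowels shift forward by 7 and consonants shift forward by 5.
On pledge: p(cons)+5=u, l(cons)+5=q, e(vowel)+7=l, d(cons)+5=i, g(cons)+5=l, e(vowel)+7=l.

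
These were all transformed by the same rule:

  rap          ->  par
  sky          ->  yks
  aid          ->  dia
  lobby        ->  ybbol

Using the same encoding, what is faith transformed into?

The output letters match the input read backwards: rap reversed is par. The word is simply reversed.
For faith: reverse → htiaf.

htiaf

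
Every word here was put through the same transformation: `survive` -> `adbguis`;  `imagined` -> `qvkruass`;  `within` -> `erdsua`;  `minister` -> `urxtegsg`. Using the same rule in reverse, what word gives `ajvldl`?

In survive: s→a is +8, u→d is +9, r→b is +10, v→g is +11 — the shift increases by 1 each position. Letter i (0-indexed) is shifted by i+8, so successive shifts are 8, 9, 10, ….
Reversing it on ajvldl: a−8=s, j−9=a, v−10=l, l−11=a, d−12=r, l−13=y.

salary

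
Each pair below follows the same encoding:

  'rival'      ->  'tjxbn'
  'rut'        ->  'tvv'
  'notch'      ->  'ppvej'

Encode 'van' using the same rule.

xbp

The rule splits by letter class: vowels +1, consonants +2.
On van: v(cons)+2=x, a(vowel)+1=b, n(cons)+2=p.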